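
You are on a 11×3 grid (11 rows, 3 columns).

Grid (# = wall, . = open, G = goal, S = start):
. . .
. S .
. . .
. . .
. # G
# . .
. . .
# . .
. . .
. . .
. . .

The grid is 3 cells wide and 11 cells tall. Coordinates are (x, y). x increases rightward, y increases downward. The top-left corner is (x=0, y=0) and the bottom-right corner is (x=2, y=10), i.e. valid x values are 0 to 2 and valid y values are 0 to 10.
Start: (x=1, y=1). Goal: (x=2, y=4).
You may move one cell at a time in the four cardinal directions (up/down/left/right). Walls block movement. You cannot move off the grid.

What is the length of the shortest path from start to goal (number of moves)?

BFS from (x=1, y=1) until reaching (x=2, y=4):
  Distance 0: (x=1, y=1)
  Distance 1: (x=1, y=0), (x=0, y=1), (x=2, y=1), (x=1, y=2)
  Distance 2: (x=0, y=0), (x=2, y=0), (x=0, y=2), (x=2, y=2), (x=1, y=3)
  Distance 3: (x=0, y=3), (x=2, y=3)
  Distance 4: (x=0, y=4), (x=2, y=4)  <- goal reached here
One shortest path (4 moves): (x=1, y=1) -> (x=2, y=1) -> (x=2, y=2) -> (x=2, y=3) -> (x=2, y=4)

Answer: Shortest path length: 4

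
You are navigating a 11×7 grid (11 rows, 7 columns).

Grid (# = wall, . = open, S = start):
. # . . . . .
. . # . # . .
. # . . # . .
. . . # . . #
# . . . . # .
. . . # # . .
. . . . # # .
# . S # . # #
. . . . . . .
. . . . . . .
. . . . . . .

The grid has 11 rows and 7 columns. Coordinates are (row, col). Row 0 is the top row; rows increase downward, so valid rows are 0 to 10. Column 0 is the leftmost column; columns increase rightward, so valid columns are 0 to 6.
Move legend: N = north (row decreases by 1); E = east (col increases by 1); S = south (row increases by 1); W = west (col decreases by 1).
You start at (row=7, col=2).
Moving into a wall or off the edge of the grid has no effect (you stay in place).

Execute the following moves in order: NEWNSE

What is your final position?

Start: (row=7, col=2)
  N (north): (row=7, col=2) -> (row=6, col=2)
  E (east): (row=6, col=2) -> (row=6, col=3)
  W (west): (row=6, col=3) -> (row=6, col=2)
  N (north): (row=6, col=2) -> (row=5, col=2)
  S (south): (row=5, col=2) -> (row=6, col=2)
  E (east): (row=6, col=2) -> (row=6, col=3)
Final: (row=6, col=3)

Answer: Final position: (row=6, col=3)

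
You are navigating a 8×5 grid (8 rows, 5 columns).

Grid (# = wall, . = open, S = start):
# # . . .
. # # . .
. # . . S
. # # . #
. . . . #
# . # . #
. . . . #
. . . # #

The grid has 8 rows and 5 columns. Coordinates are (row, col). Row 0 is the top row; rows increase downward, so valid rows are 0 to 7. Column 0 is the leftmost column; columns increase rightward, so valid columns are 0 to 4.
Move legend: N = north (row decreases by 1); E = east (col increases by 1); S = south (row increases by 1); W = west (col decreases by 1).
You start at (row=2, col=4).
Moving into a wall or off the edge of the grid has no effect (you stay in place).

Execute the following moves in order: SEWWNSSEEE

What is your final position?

Answer: Final position: (row=2, col=4)

Derivation:
Start: (row=2, col=4)
  S (south): blocked, stay at (row=2, col=4)
  E (east): blocked, stay at (row=2, col=4)
  W (west): (row=2, col=4) -> (row=2, col=3)
  W (west): (row=2, col=3) -> (row=2, col=2)
  N (north): blocked, stay at (row=2, col=2)
  S (south): blocked, stay at (row=2, col=2)
  S (south): blocked, stay at (row=2, col=2)
  E (east): (row=2, col=2) -> (row=2, col=3)
  E (east): (row=2, col=3) -> (row=2, col=4)
  E (east): blocked, stay at (row=2, col=4)
Final: (row=2, col=4)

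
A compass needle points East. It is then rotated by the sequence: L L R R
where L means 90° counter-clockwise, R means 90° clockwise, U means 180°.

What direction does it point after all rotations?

Answer: Final heading: East

Derivation:
Start: East
  L (left (90° counter-clockwise)) -> North
  L (left (90° counter-clockwise)) -> West
  R (right (90° clockwise)) -> North
  R (right (90° clockwise)) -> East
Final: East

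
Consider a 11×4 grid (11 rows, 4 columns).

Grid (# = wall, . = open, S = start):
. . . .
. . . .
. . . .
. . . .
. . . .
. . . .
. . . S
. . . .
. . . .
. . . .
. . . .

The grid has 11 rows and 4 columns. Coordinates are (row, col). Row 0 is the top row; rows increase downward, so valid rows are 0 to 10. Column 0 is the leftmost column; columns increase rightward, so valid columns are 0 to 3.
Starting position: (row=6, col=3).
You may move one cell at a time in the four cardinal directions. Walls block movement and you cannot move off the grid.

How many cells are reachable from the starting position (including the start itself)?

BFS flood-fill from (row=6, col=3):
  Distance 0: (row=6, col=3)
  Distance 1: (row=5, col=3), (row=6, col=2), (row=7, col=3)
  Distance 2: (row=4, col=3), (row=5, col=2), (row=6, col=1), (row=7, col=2), (row=8, col=3)
  Distance 3: (row=3, col=3), (row=4, col=2), (row=5, col=1), (row=6, col=0), (row=7, col=1), (row=8, col=2), (row=9, col=3)
  Distance 4: (row=2, col=3), (row=3, col=2), (row=4, col=1), (row=5, col=0), (row=7, col=0), (row=8, col=1), (row=9, col=2), (row=10, col=3)
  Distance 5: (row=1, col=3), (row=2, col=2), (row=3, col=1), (row=4, col=0), (row=8, col=0), (row=9, col=1), (row=10, col=2)
  Distance 6: (row=0, col=3), (row=1, col=2), (row=2, col=1), (row=3, col=0), (row=9, col=0), (row=10, col=1)
  Distance 7: (row=0, col=2), (row=1, col=1), (row=2, col=0), (row=10, col=0)
  Distance 8: (row=0, col=1), (row=1, col=0)
  Distance 9: (row=0, col=0)
Total reachable: 44 (grid has 44 open cells total)

Answer: Reachable cells: 44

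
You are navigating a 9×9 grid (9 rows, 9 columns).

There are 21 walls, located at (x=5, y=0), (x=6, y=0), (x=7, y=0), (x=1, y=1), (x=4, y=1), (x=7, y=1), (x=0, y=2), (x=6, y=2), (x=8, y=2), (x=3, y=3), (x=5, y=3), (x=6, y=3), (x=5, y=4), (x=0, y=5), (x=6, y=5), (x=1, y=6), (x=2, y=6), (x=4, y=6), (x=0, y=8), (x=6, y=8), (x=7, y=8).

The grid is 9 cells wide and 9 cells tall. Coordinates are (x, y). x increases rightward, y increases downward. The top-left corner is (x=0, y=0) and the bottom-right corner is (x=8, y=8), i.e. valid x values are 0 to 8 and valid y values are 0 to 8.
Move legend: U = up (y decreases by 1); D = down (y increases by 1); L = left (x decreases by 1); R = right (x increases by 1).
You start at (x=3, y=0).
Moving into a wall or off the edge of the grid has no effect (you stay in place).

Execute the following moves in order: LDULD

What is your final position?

Answer: Final position: (x=1, y=0)

Derivation:
Start: (x=3, y=0)
  L (left): (x=3, y=0) -> (x=2, y=0)
  D (down): (x=2, y=0) -> (x=2, y=1)
  U (up): (x=2, y=1) -> (x=2, y=0)
  L (left): (x=2, y=0) -> (x=1, y=0)
  D (down): blocked, stay at (x=1, y=0)
Final: (x=1, y=0)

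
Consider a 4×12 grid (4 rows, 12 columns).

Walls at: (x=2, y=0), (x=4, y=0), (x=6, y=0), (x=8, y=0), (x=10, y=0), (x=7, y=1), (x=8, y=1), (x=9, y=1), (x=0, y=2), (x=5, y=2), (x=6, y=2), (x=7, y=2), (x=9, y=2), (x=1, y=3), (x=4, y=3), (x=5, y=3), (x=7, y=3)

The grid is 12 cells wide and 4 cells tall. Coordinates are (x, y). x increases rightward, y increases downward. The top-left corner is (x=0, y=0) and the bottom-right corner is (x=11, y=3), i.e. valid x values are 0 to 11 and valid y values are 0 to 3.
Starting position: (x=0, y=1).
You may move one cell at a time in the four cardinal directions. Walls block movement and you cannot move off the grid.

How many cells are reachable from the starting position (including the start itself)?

Answer: Reachable cells: 17

Derivation:
BFS flood-fill from (x=0, y=1):
  Distance 0: (x=0, y=1)
  Distance 1: (x=0, y=0), (x=1, y=1)
  Distance 2: (x=1, y=0), (x=2, y=1), (x=1, y=2)
  Distance 3: (x=3, y=1), (x=2, y=2)
  Distance 4: (x=3, y=0), (x=4, y=1), (x=3, y=2), (x=2, y=3)
  Distance 5: (x=5, y=1), (x=4, y=2), (x=3, y=3)
  Distance 6: (x=5, y=0), (x=6, y=1)
Total reachable: 17 (grid has 31 open cells total)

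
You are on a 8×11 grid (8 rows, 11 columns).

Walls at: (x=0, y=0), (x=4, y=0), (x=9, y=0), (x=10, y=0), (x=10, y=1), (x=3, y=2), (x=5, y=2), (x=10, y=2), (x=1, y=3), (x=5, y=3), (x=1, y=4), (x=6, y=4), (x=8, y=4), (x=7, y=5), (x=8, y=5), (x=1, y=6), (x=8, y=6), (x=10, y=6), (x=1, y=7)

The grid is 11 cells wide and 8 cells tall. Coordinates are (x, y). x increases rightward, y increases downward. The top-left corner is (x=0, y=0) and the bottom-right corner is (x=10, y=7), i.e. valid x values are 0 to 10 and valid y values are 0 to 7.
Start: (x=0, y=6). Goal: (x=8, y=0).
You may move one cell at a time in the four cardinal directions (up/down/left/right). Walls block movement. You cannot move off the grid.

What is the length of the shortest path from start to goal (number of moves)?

Answer: Shortest path length: 14

Derivation:
BFS from (x=0, y=6) until reaching (x=8, y=0):
  Distance 0: (x=0, y=6)
  Distance 1: (x=0, y=5), (x=0, y=7)
  Distance 2: (x=0, y=4), (x=1, y=5)
  Distance 3: (x=0, y=3), (x=2, y=5)
  Distance 4: (x=0, y=2), (x=2, y=4), (x=3, y=5), (x=2, y=6)
  Distance 5: (x=0, y=1), (x=1, y=2), (x=2, y=3), (x=3, y=4), (x=4, y=5), (x=3, y=6), (x=2, y=7)
  Distance 6: (x=1, y=1), (x=2, y=2), (x=3, y=3), (x=4, y=4), (x=5, y=5), (x=4, y=6), (x=3, y=7)
  Distance 7: (x=1, y=0), (x=2, y=1), (x=4, y=3), (x=5, y=4), (x=6, y=5), (x=5, y=6), (x=4, y=7)
  Distance 8: (x=2, y=0), (x=3, y=1), (x=4, y=2), (x=6, y=6), (x=5, y=7)
  Distance 9: (x=3, y=0), (x=4, y=1), (x=7, y=6), (x=6, y=7)
  Distance 10: (x=5, y=1), (x=7, y=7)
  Distance 11: (x=5, y=0), (x=6, y=1), (x=8, y=7)
  Distance 12: (x=6, y=0), (x=7, y=1), (x=6, y=2), (x=9, y=7)
  Distance 13: (x=7, y=0), (x=8, y=1), (x=7, y=2), (x=6, y=3), (x=9, y=6), (x=10, y=7)
  Distance 14: (x=8, y=0), (x=9, y=1), (x=8, y=2), (x=7, y=3), (x=9, y=5)  <- goal reached here
One shortest path (14 moves): (x=0, y=6) -> (x=0, y=5) -> (x=1, y=5) -> (x=2, y=5) -> (x=3, y=5) -> (x=4, y=5) -> (x=4, y=4) -> (x=4, y=3) -> (x=4, y=2) -> (x=4, y=1) -> (x=5, y=1) -> (x=6, y=1) -> (x=7, y=1) -> (x=8, y=1) -> (x=8, y=0)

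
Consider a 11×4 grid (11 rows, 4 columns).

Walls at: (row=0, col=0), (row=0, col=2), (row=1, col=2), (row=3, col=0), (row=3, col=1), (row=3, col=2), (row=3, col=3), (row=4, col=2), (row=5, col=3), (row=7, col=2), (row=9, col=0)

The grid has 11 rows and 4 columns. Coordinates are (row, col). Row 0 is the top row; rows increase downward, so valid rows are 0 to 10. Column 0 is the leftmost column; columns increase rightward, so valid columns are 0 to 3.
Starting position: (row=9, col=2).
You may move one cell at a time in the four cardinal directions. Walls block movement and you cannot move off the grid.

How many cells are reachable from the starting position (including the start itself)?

BFS flood-fill from (row=9, col=2):
  Distance 0: (row=9, col=2)
  Distance 1: (row=8, col=2), (row=9, col=1), (row=9, col=3), (row=10, col=2)
  Distance 2: (row=8, col=1), (row=8, col=3), (row=10, col=1), (row=10, col=3)
  Distance 3: (row=7, col=1), (row=7, col=3), (row=8, col=0), (row=10, col=0)
  Distance 4: (row=6, col=1), (row=6, col=3), (row=7, col=0)
  Distance 5: (row=5, col=1), (row=6, col=0), (row=6, col=2)
  Distance 6: (row=4, col=1), (row=5, col=0), (row=5, col=2)
  Distance 7: (row=4, col=0)
Total reachable: 23 (grid has 33 open cells total)

Answer: Reachable cells: 23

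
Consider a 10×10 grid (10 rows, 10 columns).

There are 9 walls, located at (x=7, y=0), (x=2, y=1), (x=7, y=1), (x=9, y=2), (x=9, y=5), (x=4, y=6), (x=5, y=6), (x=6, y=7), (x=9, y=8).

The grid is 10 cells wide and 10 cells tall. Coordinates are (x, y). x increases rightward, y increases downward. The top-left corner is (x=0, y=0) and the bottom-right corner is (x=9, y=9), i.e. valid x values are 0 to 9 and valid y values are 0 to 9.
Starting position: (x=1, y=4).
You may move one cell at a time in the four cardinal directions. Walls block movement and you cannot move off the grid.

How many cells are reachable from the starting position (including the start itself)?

Answer: Reachable cells: 91

Derivation:
BFS flood-fill from (x=1, y=4):
  Distance 0: (x=1, y=4)
  Distance 1: (x=1, y=3), (x=0, y=4), (x=2, y=4), (x=1, y=5)
  Distance 2: (x=1, y=2), (x=0, y=3), (x=2, y=3), (x=3, y=4), (x=0, y=5), (x=2, y=5), (x=1, y=6)
  Distance 3: (x=1, y=1), (x=0, y=2), (x=2, y=2), (x=3, y=3), (x=4, y=4), (x=3, y=5), (x=0, y=6), (x=2, y=6), (x=1, y=7)
  Distance 4: (x=1, y=0), (x=0, y=1), (x=3, y=2), (x=4, y=3), (x=5, y=4), (x=4, y=5), (x=3, y=6), (x=0, y=7), (x=2, y=7), (x=1, y=8)
  Distance 5: (x=0, y=0), (x=2, y=0), (x=3, y=1), (x=4, y=2), (x=5, y=3), (x=6, y=4), (x=5, y=5), (x=3, y=7), (x=0, y=8), (x=2, y=8), (x=1, y=9)
  Distance 6: (x=3, y=0), (x=4, y=1), (x=5, y=2), (x=6, y=3), (x=7, y=4), (x=6, y=5), (x=4, y=7), (x=3, y=8), (x=0, y=9), (x=2, y=9)
  Distance 7: (x=4, y=0), (x=5, y=1), (x=6, y=2), (x=7, y=3), (x=8, y=4), (x=7, y=5), (x=6, y=6), (x=5, y=7), (x=4, y=8), (x=3, y=9)
  Distance 8: (x=5, y=0), (x=6, y=1), (x=7, y=2), (x=8, y=3), (x=9, y=4), (x=8, y=5), (x=7, y=6), (x=5, y=8), (x=4, y=9)
  Distance 9: (x=6, y=0), (x=8, y=2), (x=9, y=3), (x=8, y=6), (x=7, y=7), (x=6, y=8), (x=5, y=9)
  Distance 10: (x=8, y=1), (x=9, y=6), (x=8, y=7), (x=7, y=8), (x=6, y=9)
  Distance 11: (x=8, y=0), (x=9, y=1), (x=9, y=7), (x=8, y=8), (x=7, y=9)
  Distance 12: (x=9, y=0), (x=8, y=9)
  Distance 13: (x=9, y=9)
Total reachable: 91 (grid has 91 open cells total)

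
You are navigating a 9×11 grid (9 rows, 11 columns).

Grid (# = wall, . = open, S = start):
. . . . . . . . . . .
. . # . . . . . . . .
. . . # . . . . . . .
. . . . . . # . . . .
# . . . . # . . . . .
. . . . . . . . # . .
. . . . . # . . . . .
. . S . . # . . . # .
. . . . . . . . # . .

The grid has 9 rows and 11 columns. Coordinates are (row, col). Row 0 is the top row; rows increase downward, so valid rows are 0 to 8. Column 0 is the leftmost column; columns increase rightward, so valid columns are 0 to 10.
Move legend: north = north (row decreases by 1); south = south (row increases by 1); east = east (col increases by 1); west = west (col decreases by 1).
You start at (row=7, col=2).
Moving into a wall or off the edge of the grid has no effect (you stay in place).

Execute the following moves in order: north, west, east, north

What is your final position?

Start: (row=7, col=2)
  north (north): (row=7, col=2) -> (row=6, col=2)
  west (west): (row=6, col=2) -> (row=6, col=1)
  east (east): (row=6, col=1) -> (row=6, col=2)
  north (north): (row=6, col=2) -> (row=5, col=2)
Final: (row=5, col=2)

Answer: Final position: (row=5, col=2)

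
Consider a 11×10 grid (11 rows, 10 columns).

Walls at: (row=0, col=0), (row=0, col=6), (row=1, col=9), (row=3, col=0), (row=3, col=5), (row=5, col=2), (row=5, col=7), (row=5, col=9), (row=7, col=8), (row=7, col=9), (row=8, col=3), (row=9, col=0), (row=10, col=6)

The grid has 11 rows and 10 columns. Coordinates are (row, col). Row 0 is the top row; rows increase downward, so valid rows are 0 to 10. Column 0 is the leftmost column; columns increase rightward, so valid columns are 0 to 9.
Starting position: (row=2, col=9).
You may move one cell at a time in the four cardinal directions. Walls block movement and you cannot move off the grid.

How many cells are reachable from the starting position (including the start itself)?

BFS flood-fill from (row=2, col=9):
  Distance 0: (row=2, col=9)
  Distance 1: (row=2, col=8), (row=3, col=9)
  Distance 2: (row=1, col=8), (row=2, col=7), (row=3, col=8), (row=4, col=9)
  Distance 3: (row=0, col=8), (row=1, col=7), (row=2, col=6), (row=3, col=7), (row=4, col=8)
  Distance 4: (row=0, col=7), (row=0, col=9), (row=1, col=6), (row=2, col=5), (row=3, col=6), (row=4, col=7), (row=5, col=8)
  Distance 5: (row=1, col=5), (row=2, col=4), (row=4, col=6), (row=6, col=8)
  Distance 6: (row=0, col=5), (row=1, col=4), (row=2, col=3), (row=3, col=4), (row=4, col=5), (row=5, col=6), (row=6, col=7), (row=6, col=9)
  Distance 7: (row=0, col=4), (row=1, col=3), (row=2, col=2), (row=3, col=3), (row=4, col=4), (row=5, col=5), (row=6, col=6), (row=7, col=7)
  Distance 8: (row=0, col=3), (row=1, col=2), (row=2, col=1), (row=3, col=2), (row=4, col=3), (row=5, col=4), (row=6, col=5), (row=7, col=6), (row=8, col=7)
  Distance 9: (row=0, col=2), (row=1, col=1), (row=2, col=0), (row=3, col=1), (row=4, col=2), (row=5, col=3), (row=6, col=4), (row=7, col=5), (row=8, col=6), (row=8, col=8), (row=9, col=7)
  Distance 10: (row=0, col=1), (row=1, col=0), (row=4, col=1), (row=6, col=3), (row=7, col=4), (row=8, col=5), (row=8, col=9), (row=9, col=6), (row=9, col=8), (row=10, col=7)
  Distance 11: (row=4, col=0), (row=5, col=1), (row=6, col=2), (row=7, col=3), (row=8, col=4), (row=9, col=5), (row=9, col=9), (row=10, col=8)
  Distance 12: (row=5, col=0), (row=6, col=1), (row=7, col=2), (row=9, col=4), (row=10, col=5), (row=10, col=9)
  Distance 13: (row=6, col=0), (row=7, col=1), (row=8, col=2), (row=9, col=3), (row=10, col=4)
  Distance 14: (row=7, col=0), (row=8, col=1), (row=9, col=2), (row=10, col=3)
  Distance 15: (row=8, col=0), (row=9, col=1), (row=10, col=2)
  Distance 16: (row=10, col=1)
  Distance 17: (row=10, col=0)
Total reachable: 97 (grid has 97 open cells total)

Answer: Reachable cells: 97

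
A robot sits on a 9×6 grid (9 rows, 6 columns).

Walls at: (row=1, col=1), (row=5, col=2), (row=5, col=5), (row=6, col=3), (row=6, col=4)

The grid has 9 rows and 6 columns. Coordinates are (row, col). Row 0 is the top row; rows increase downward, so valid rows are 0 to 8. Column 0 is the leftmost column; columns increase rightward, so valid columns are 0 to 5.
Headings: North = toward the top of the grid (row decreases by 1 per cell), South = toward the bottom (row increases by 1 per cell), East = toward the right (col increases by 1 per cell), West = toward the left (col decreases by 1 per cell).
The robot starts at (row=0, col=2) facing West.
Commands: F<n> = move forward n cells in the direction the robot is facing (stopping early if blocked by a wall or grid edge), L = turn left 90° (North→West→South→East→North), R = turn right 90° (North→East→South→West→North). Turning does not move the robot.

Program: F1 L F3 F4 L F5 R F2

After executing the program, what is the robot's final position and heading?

Start: (row=0, col=2), facing West
  F1: move forward 1, now at (row=0, col=1)
  L: turn left, now facing South
  F3: move forward 0/3 (blocked), now at (row=0, col=1)
  F4: move forward 0/4 (blocked), now at (row=0, col=1)
  L: turn left, now facing East
  F5: move forward 4/5 (blocked), now at (row=0, col=5)
  R: turn right, now facing South
  F2: move forward 2, now at (row=2, col=5)
Final: (row=2, col=5), facing South

Answer: Final position: (row=2, col=5), facing South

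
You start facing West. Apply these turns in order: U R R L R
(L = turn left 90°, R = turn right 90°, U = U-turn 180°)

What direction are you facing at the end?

Answer: Final heading: West

Derivation:
Start: West
  U (U-turn (180°)) -> East
  R (right (90° clockwise)) -> South
  R (right (90° clockwise)) -> West
  L (left (90° counter-clockwise)) -> South
  R (right (90° clockwise)) -> West
Final: West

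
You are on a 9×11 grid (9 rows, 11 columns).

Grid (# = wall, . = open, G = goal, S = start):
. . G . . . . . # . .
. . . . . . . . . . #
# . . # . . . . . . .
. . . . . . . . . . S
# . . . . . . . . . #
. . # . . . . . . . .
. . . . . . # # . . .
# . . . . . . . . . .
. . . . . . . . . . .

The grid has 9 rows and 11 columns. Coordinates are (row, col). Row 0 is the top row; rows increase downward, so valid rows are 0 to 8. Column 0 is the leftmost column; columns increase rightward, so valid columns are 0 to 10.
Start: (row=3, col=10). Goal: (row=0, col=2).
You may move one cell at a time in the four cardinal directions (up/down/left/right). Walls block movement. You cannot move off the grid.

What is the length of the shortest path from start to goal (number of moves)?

BFS from (row=3, col=10) until reaching (row=0, col=2):
  Distance 0: (row=3, col=10)
  Distance 1: (row=2, col=10), (row=3, col=9)
  Distance 2: (row=2, col=9), (row=3, col=8), (row=4, col=9)
  Distance 3: (row=1, col=9), (row=2, col=8), (row=3, col=7), (row=4, col=8), (row=5, col=9)
  Distance 4: (row=0, col=9), (row=1, col=8), (row=2, col=7), (row=3, col=6), (row=4, col=7), (row=5, col=8), (row=5, col=10), (row=6, col=9)
  Distance 5: (row=0, col=10), (row=1, col=7), (row=2, col=6), (row=3, col=5), (row=4, col=6), (row=5, col=7), (row=6, col=8), (row=6, col=10), (row=7, col=9)
  Distance 6: (row=0, col=7), (row=1, col=6), (row=2, col=5), (row=3, col=4), (row=4, col=5), (row=5, col=6), (row=7, col=8), (row=7, col=10), (row=8, col=9)
  Distance 7: (row=0, col=6), (row=1, col=5), (row=2, col=4), (row=3, col=3), (row=4, col=4), (row=5, col=5), (row=7, col=7), (row=8, col=8), (row=8, col=10)
  Distance 8: (row=0, col=5), (row=1, col=4), (row=3, col=2), (row=4, col=3), (row=5, col=4), (row=6, col=5), (row=7, col=6), (row=8, col=7)
  Distance 9: (row=0, col=4), (row=1, col=3), (row=2, col=2), (row=3, col=1), (row=4, col=2), (row=5, col=3), (row=6, col=4), (row=7, col=5), (row=8, col=6)
  Distance 10: (row=0, col=3), (row=1, col=2), (row=2, col=1), (row=3, col=0), (row=4, col=1), (row=6, col=3), (row=7, col=4), (row=8, col=5)
  Distance 11: (row=0, col=2), (row=1, col=1), (row=5, col=1), (row=6, col=2), (row=7, col=3), (row=8, col=4)  <- goal reached here
One shortest path (11 moves): (row=3, col=10) -> (row=3, col=9) -> (row=3, col=8) -> (row=3, col=7) -> (row=3, col=6) -> (row=3, col=5) -> (row=3, col=4) -> (row=3, col=3) -> (row=3, col=2) -> (row=2, col=2) -> (row=1, col=2) -> (row=0, col=2)

Answer: Shortest path length: 11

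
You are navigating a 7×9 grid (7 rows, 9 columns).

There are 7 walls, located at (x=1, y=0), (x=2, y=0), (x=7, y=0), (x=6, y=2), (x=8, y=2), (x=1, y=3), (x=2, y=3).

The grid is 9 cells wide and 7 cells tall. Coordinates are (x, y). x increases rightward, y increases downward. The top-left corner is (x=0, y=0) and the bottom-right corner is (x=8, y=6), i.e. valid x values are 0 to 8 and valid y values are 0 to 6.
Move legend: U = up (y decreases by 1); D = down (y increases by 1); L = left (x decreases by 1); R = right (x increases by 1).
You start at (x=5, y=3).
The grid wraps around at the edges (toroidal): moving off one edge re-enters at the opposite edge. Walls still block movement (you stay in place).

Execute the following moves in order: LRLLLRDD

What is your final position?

Answer: Final position: (x=4, y=5)

Derivation:
Start: (x=5, y=3)
  L (left): (x=5, y=3) -> (x=4, y=3)
  R (right): (x=4, y=3) -> (x=5, y=3)
  L (left): (x=5, y=3) -> (x=4, y=3)
  L (left): (x=4, y=3) -> (x=3, y=3)
  L (left): blocked, stay at (x=3, y=3)
  R (right): (x=3, y=3) -> (x=4, y=3)
  D (down): (x=4, y=3) -> (x=4, y=4)
  D (down): (x=4, y=4) -> (x=4, y=5)
Final: (x=4, y=5)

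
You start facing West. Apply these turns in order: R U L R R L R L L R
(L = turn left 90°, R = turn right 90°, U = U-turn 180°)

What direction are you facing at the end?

Start: West
  R (right (90° clockwise)) -> North
  U (U-turn (180°)) -> South
  L (left (90° counter-clockwise)) -> East
  R (right (90° clockwise)) -> South
  R (right (90° clockwise)) -> West
  L (left (90° counter-clockwise)) -> South
  R (right (90° clockwise)) -> West
  L (left (90° counter-clockwise)) -> South
  L (left (90° counter-clockwise)) -> East
  R (right (90° clockwise)) -> South
Final: South

Answer: Final heading: South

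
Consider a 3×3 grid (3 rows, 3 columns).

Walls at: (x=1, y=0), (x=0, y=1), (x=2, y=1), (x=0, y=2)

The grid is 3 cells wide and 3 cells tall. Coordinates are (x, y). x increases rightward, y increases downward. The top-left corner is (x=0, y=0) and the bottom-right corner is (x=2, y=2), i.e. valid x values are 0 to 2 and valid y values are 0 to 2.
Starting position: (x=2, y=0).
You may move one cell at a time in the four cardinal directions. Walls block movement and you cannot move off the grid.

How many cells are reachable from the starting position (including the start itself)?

Answer: Reachable cells: 1

Derivation:
BFS flood-fill from (x=2, y=0):
  Distance 0: (x=2, y=0)
Total reachable: 1 (grid has 5 open cells total)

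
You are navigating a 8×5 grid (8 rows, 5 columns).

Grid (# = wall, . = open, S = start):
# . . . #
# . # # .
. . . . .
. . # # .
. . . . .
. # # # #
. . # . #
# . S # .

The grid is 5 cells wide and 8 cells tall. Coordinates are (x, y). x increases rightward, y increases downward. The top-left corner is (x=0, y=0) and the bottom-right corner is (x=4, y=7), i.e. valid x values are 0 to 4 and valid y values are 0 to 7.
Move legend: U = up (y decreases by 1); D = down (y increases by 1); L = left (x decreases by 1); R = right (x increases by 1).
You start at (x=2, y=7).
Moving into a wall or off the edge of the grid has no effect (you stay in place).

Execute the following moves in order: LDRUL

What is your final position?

Answer: Final position: (x=1, y=7)

Derivation:
Start: (x=2, y=7)
  L (left): (x=2, y=7) -> (x=1, y=7)
  D (down): blocked, stay at (x=1, y=7)
  R (right): (x=1, y=7) -> (x=2, y=7)
  U (up): blocked, stay at (x=2, y=7)
  L (left): (x=2, y=7) -> (x=1, y=7)
Final: (x=1, y=7)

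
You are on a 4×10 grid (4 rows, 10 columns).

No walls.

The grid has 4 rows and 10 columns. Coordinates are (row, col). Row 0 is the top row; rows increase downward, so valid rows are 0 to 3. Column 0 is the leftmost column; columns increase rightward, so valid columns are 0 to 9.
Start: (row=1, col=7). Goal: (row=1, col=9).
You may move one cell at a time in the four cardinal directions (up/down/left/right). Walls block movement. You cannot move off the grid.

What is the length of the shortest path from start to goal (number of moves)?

BFS from (row=1, col=7) until reaching (row=1, col=9):
  Distance 0: (row=1, col=7)
  Distance 1: (row=0, col=7), (row=1, col=6), (row=1, col=8), (row=2, col=7)
  Distance 2: (row=0, col=6), (row=0, col=8), (row=1, col=5), (row=1, col=9), (row=2, col=6), (row=2, col=8), (row=3, col=7)  <- goal reached here
One shortest path (2 moves): (row=1, col=7) -> (row=1, col=8) -> (row=1, col=9)

Answer: Shortest path length: 2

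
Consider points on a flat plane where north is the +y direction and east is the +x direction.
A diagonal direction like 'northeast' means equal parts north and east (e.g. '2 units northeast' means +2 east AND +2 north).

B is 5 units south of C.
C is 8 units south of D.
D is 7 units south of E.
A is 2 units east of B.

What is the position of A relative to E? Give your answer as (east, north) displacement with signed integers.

Place E at the origin (east=0, north=0).
  D is 7 units south of E: delta (east=+0, north=-7); D at (east=0, north=-7).
  C is 8 units south of D: delta (east=+0, north=-8); C at (east=0, north=-15).
  B is 5 units south of C: delta (east=+0, north=-5); B at (east=0, north=-20).
  A is 2 units east of B: delta (east=+2, north=+0); A at (east=2, north=-20).
Therefore A relative to E: (east=2, north=-20).

Answer: A is at (east=2, north=-20) relative to E.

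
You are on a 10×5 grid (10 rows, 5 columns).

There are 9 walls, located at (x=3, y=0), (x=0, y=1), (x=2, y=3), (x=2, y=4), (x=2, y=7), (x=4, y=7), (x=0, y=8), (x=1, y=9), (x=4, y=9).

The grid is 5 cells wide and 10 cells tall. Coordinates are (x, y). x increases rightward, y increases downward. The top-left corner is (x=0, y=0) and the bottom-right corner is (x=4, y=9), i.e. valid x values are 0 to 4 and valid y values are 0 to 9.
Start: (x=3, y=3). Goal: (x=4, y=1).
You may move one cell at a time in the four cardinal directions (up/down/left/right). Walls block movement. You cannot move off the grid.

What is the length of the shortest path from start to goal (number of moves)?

BFS from (x=3, y=3) until reaching (x=4, y=1):
  Distance 0: (x=3, y=3)
  Distance 1: (x=3, y=2), (x=4, y=3), (x=3, y=4)
  Distance 2: (x=3, y=1), (x=2, y=2), (x=4, y=2), (x=4, y=4), (x=3, y=5)
  Distance 3: (x=2, y=1), (x=4, y=1), (x=1, y=2), (x=2, y=5), (x=4, y=5), (x=3, y=6)  <- goal reached here
One shortest path (3 moves): (x=3, y=3) -> (x=4, y=3) -> (x=4, y=2) -> (x=4, y=1)

Answer: Shortest path length: 3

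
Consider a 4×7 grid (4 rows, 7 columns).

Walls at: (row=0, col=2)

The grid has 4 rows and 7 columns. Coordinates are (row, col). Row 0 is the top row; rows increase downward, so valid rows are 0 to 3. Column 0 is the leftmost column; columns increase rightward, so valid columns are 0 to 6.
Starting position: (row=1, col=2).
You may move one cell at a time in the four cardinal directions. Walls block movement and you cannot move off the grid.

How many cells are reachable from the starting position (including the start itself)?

Answer: Reachable cells: 27

Derivation:
BFS flood-fill from (row=1, col=2):
  Distance 0: (row=1, col=2)
  Distance 1: (row=1, col=1), (row=1, col=3), (row=2, col=2)
  Distance 2: (row=0, col=1), (row=0, col=3), (row=1, col=0), (row=1, col=4), (row=2, col=1), (row=2, col=3), (row=3, col=2)
  Distance 3: (row=0, col=0), (row=0, col=4), (row=1, col=5), (row=2, col=0), (row=2, col=4), (row=3, col=1), (row=3, col=3)
  Distance 4: (row=0, col=5), (row=1, col=6), (row=2, col=5), (row=3, col=0), (row=3, col=4)
  Distance 5: (row=0, col=6), (row=2, col=6), (row=3, col=5)
  Distance 6: (row=3, col=6)
Total reachable: 27 (grid has 27 open cells total)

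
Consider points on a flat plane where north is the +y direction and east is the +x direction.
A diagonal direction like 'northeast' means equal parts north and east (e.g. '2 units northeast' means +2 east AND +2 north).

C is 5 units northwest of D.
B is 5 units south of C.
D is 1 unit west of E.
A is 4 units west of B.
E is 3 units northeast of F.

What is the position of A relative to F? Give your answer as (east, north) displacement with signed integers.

Answer: A is at (east=-7, north=3) relative to F.

Derivation:
Place F at the origin (east=0, north=0).
  E is 3 units northeast of F: delta (east=+3, north=+3); E at (east=3, north=3).
  D is 1 unit west of E: delta (east=-1, north=+0); D at (east=2, north=3).
  C is 5 units northwest of D: delta (east=-5, north=+5); C at (east=-3, north=8).
  B is 5 units south of C: delta (east=+0, north=-5); B at (east=-3, north=3).
  A is 4 units west of B: delta (east=-4, north=+0); A at (east=-7, north=3).
Therefore A relative to F: (east=-7, north=3).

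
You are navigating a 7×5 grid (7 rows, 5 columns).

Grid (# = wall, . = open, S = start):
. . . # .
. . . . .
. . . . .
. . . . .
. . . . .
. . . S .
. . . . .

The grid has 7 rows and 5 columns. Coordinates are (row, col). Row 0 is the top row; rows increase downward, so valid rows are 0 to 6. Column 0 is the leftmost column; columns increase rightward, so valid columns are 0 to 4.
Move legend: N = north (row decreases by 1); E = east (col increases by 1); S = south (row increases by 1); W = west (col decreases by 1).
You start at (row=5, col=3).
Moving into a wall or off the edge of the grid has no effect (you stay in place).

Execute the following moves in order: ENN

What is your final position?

Answer: Final position: (row=3, col=4)

Derivation:
Start: (row=5, col=3)
  E (east): (row=5, col=3) -> (row=5, col=4)
  N (north): (row=5, col=4) -> (row=4, col=4)
  N (north): (row=4, col=4) -> (row=3, col=4)
Final: (row=3, col=4)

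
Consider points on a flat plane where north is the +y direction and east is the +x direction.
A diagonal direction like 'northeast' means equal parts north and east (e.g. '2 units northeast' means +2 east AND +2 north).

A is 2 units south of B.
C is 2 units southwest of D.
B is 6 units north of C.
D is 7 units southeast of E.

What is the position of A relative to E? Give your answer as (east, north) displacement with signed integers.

Answer: A is at (east=5, north=-5) relative to E.

Derivation:
Place E at the origin (east=0, north=0).
  D is 7 units southeast of E: delta (east=+7, north=-7); D at (east=7, north=-7).
  C is 2 units southwest of D: delta (east=-2, north=-2); C at (east=5, north=-9).
  B is 6 units north of C: delta (east=+0, north=+6); B at (east=5, north=-3).
  A is 2 units south of B: delta (east=+0, north=-2); A at (east=5, north=-5).
Therefore A relative to E: (east=5, north=-5).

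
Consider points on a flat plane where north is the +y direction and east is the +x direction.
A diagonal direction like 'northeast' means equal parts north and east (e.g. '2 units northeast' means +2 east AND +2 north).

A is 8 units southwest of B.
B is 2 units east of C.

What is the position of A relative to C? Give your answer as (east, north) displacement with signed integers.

Answer: A is at (east=-6, north=-8) relative to C.

Derivation:
Place C at the origin (east=0, north=0).
  B is 2 units east of C: delta (east=+2, north=+0); B at (east=2, north=0).
  A is 8 units southwest of B: delta (east=-8, north=-8); A at (east=-6, north=-8).
Therefore A relative to C: (east=-6, north=-8).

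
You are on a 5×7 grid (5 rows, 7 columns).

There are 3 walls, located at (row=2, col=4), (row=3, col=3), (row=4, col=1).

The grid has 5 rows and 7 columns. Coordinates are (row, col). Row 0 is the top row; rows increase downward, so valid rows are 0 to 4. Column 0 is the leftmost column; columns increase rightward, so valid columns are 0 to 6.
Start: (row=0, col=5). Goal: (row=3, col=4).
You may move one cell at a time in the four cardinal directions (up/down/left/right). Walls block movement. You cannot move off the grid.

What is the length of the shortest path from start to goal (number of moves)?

Answer: Shortest path length: 4

Derivation:
BFS from (row=0, col=5) until reaching (row=3, col=4):
  Distance 0: (row=0, col=5)
  Distance 1: (row=0, col=4), (row=0, col=6), (row=1, col=5)
  Distance 2: (row=0, col=3), (row=1, col=4), (row=1, col=6), (row=2, col=5)
  Distance 3: (row=0, col=2), (row=1, col=3), (row=2, col=6), (row=3, col=5)
  Distance 4: (row=0, col=1), (row=1, col=2), (row=2, col=3), (row=3, col=4), (row=3, col=6), (row=4, col=5)  <- goal reached here
One shortest path (4 moves): (row=0, col=5) -> (row=1, col=5) -> (row=2, col=5) -> (row=3, col=5) -> (row=3, col=4)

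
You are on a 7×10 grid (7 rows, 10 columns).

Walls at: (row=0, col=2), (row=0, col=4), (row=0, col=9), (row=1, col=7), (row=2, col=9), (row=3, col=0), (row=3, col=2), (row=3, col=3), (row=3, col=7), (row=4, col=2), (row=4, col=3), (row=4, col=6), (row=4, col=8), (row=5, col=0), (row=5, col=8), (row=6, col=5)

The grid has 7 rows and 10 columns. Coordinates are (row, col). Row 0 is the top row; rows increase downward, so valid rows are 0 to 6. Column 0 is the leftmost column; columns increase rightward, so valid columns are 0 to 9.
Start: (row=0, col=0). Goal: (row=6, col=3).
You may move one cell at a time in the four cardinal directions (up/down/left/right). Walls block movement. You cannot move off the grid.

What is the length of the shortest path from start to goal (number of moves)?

Answer: Shortest path length: 9

Derivation:
BFS from (row=0, col=0) until reaching (row=6, col=3):
  Distance 0: (row=0, col=0)
  Distance 1: (row=0, col=1), (row=1, col=0)
  Distance 2: (row=1, col=1), (row=2, col=0)
  Distance 3: (row=1, col=2), (row=2, col=1)
  Distance 4: (row=1, col=3), (row=2, col=2), (row=3, col=1)
  Distance 5: (row=0, col=3), (row=1, col=4), (row=2, col=3), (row=4, col=1)
  Distance 6: (row=1, col=5), (row=2, col=4), (row=4, col=0), (row=5, col=1)
  Distance 7: (row=0, col=5), (row=1, col=6), (row=2, col=5), (row=3, col=4), (row=5, col=2), (row=6, col=1)
  Distance 8: (row=0, col=6), (row=2, col=6), (row=3, col=5), (row=4, col=4), (row=5, col=3), (row=6, col=0), (row=6, col=2)
  Distance 9: (row=0, col=7), (row=2, col=7), (row=3, col=6), (row=4, col=5), (row=5, col=4), (row=6, col=3)  <- goal reached here
One shortest path (9 moves): (row=0, col=0) -> (row=0, col=1) -> (row=1, col=1) -> (row=2, col=1) -> (row=3, col=1) -> (row=4, col=1) -> (row=5, col=1) -> (row=5, col=2) -> (row=5, col=3) -> (row=6, col=3)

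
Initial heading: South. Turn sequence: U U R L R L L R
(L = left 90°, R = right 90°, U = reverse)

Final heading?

Start: South
  U (U-turn (180°)) -> North
  U (U-turn (180°)) -> South
  R (right (90° clockwise)) -> West
  L (left (90° counter-clockwise)) -> South
  R (right (90° clockwise)) -> West
  L (left (90° counter-clockwise)) -> South
  L (left (90° counter-clockwise)) -> East
  R (right (90° clockwise)) -> South
Final: South

Answer: Final heading: South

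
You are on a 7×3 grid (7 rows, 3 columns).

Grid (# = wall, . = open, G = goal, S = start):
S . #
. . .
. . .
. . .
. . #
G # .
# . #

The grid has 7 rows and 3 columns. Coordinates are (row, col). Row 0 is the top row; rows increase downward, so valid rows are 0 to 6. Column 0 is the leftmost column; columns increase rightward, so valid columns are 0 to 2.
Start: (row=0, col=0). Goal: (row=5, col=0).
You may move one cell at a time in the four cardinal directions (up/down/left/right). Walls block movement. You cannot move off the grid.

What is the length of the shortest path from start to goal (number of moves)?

Answer: Shortest path length: 5

Derivation:
BFS from (row=0, col=0) until reaching (row=5, col=0):
  Distance 0: (row=0, col=0)
  Distance 1: (row=0, col=1), (row=1, col=0)
  Distance 2: (row=1, col=1), (row=2, col=0)
  Distance 3: (row=1, col=2), (row=2, col=1), (row=3, col=0)
  Distance 4: (row=2, col=2), (row=3, col=1), (row=4, col=0)
  Distance 5: (row=3, col=2), (row=4, col=1), (row=5, col=0)  <- goal reached here
One shortest path (5 moves): (row=0, col=0) -> (row=1, col=0) -> (row=2, col=0) -> (row=3, col=0) -> (row=4, col=0) -> (row=5, col=0)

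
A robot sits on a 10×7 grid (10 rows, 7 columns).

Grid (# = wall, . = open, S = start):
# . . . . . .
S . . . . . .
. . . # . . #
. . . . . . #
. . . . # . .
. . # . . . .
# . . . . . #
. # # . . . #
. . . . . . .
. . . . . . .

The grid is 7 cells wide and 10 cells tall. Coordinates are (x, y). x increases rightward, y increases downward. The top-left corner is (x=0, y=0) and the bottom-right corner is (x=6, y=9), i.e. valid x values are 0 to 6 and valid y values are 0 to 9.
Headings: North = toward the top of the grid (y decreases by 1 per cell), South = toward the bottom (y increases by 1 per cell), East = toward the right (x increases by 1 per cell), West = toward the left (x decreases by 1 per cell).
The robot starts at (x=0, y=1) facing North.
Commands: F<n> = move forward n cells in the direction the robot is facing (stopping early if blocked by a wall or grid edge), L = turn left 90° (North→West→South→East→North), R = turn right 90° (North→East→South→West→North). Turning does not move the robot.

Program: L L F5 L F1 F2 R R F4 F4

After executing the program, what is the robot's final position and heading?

Start: (x=0, y=1), facing North
  L: turn left, now facing West
  L: turn left, now facing South
  F5: move forward 4/5 (blocked), now at (x=0, y=5)
  L: turn left, now facing East
  F1: move forward 1, now at (x=1, y=5)
  F2: move forward 0/2 (blocked), now at (x=1, y=5)
  R: turn right, now facing South
  R: turn right, now facing West
  F4: move forward 1/4 (blocked), now at (x=0, y=5)
  F4: move forward 0/4 (blocked), now at (x=0, y=5)
Final: (x=0, y=5), facing West

Answer: Final position: (x=0, y=5), facing West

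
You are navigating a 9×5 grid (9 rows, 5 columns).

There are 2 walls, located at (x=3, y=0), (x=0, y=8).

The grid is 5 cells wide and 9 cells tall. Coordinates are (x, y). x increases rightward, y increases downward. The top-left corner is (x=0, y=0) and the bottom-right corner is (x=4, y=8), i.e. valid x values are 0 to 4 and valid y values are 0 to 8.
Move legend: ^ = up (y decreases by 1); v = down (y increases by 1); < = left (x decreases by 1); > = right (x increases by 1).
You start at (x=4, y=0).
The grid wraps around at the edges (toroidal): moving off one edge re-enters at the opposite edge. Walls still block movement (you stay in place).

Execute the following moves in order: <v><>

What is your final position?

Start: (x=4, y=0)
  < (left): blocked, stay at (x=4, y=0)
  v (down): (x=4, y=0) -> (x=4, y=1)
  > (right): (x=4, y=1) -> (x=0, y=1)
  < (left): (x=0, y=1) -> (x=4, y=1)
  > (right): (x=4, y=1) -> (x=0, y=1)
Final: (x=0, y=1)

Answer: Final position: (x=0, y=1)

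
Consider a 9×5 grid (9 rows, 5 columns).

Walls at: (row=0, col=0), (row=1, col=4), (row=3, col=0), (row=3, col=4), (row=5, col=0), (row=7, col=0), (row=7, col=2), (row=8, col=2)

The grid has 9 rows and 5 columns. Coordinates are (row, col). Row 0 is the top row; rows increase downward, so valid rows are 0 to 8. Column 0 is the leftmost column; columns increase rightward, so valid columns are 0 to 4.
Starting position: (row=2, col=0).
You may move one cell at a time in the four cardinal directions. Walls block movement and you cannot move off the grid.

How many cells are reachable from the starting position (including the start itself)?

BFS flood-fill from (row=2, col=0):
  Distance 0: (row=2, col=0)
  Distance 1: (row=1, col=0), (row=2, col=1)
  Distance 2: (row=1, col=1), (row=2, col=2), (row=3, col=1)
  Distance 3: (row=0, col=1), (row=1, col=2), (row=2, col=3), (row=3, col=2), (row=4, col=1)
  Distance 4: (row=0, col=2), (row=1, col=3), (row=2, col=4), (row=3, col=3), (row=4, col=0), (row=4, col=2), (row=5, col=1)
  Distance 5: (row=0, col=3), (row=4, col=3), (row=5, col=2), (row=6, col=1)
  Distance 6: (row=0, col=4), (row=4, col=4), (row=5, col=3), (row=6, col=0), (row=6, col=2), (row=7, col=1)
  Distance 7: (row=5, col=4), (row=6, col=3), (row=8, col=1)
  Distance 8: (row=6, col=4), (row=7, col=3), (row=8, col=0)
  Distance 9: (row=7, col=4), (row=8, col=3)
  Distance 10: (row=8, col=4)
Total reachable: 37 (grid has 37 open cells total)

Answer: Reachable cells: 37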